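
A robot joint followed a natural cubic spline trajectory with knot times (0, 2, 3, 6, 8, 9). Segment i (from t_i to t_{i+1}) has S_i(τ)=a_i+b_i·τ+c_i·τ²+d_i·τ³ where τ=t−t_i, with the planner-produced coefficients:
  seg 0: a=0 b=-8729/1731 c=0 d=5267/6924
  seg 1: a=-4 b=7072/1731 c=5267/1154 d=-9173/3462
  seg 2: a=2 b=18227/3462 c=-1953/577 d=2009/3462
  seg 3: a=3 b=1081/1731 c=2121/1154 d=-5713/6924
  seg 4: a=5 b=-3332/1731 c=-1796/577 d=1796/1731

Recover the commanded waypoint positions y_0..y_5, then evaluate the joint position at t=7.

y_0 = S_0(0) = a_0 = 0
y_1 = S_1(0) = a_1 = -4
y_2 = S_2(0) = a_2 = 2
y_3 = S_3(0) = a_3 = 3
y_4 = S_4(0) = a_4 = 5
y_5 = S_4(1) = 1
t_q=7 is in segment 3 (τ=1); S_3(τ)=10703/2308

y_0=0 y_1=-4 y_2=2 y_3=3 y_4=5 y_5=1
S(7) = 10703/2308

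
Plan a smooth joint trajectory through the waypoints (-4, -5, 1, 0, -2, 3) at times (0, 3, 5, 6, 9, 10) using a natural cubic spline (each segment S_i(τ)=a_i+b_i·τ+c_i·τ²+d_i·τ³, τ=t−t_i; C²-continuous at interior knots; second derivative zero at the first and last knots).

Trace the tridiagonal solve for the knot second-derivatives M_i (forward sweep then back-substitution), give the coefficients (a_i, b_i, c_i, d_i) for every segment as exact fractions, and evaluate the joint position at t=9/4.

Δ: Δ0=-1/3, Δ1=3, Δ2=-1, Δ3=-2/3, Δ4=5
row 1: diag=10, rhs=20; c'=1/5, d'=2
row 2: denom=6−2·1/5=28/5; d'=(-24−2·2)/(28/5)=-5
row 3: denom=8−1·5/28=219/28; d'=(2−1·-5)/(219/28)=196/219
row 4: denom=8−3·28/73=500/73; d'=(34−3·196/219)/(500/73)=1143/250
back: M4=1143/250
back: M3=196/219−28/73·1143/250=-322/375
back: M2=-5−5/28·-322/375=-727/150
back: M1=2−1/5·-727/150=2227/750
M: M0=0, M1=2227/750, M2=-727/150, M3=-322/375, M4=1143/250, M5=0
seg 0: a=-4, c=M0/2=0, d=(M1−M0)/(6·3)=2227/13500, b=Δ0−h0·(2M0+M1)/6=-909/500
seg 1: a=-5, c=M1/2=2227/1500, d=(M2−M1)/(6·2)=-977/1500, b=Δ1−h1·(2M1+M2)/6=659/250
seg 2: a=1, c=M2/2=-727/300, d=(M3−M2)/(6·1)=997/1500, b=Δ2−h2·(2M2+M3)/6=569/750
seg 3: a=0, c=M3/2=-161/375, d=(M4−M3)/(6·3)=4073/13500, b=Δ3−h3·(2M3+M4)/6=-1047/500
seg 4: a=-2, c=M4/2=1143/500, d=(M5−M4)/(6·1)=-381/500, b=Δ4−h4·(2M4+M5)/6=869/250
t_q=9/4 → seg 0, τ=9/4; S=-4+-909/500·τ+0·τ²+2227/13500·τ³=-198767/32000

  seg 0: a=-4 b=-909/500 c=0 d=2227/13500
  seg 1: a=-5 b=659/250 c=2227/1500 d=-977/1500
  seg 2: a=1 b=569/750 c=-727/300 d=997/1500
  seg 3: a=0 b=-1047/500 c=-161/375 d=4073/13500
  seg 4: a=-2 b=869/250 c=1143/500 d=-381/500
S(9/4) = -198767/32000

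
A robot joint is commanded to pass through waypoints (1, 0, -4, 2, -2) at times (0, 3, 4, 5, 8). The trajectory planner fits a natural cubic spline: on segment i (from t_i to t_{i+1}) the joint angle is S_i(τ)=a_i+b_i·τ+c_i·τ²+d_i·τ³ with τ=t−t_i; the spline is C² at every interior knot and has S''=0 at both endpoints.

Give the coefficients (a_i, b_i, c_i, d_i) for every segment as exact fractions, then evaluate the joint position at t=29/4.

  seg 0: a=1 b=523/240 c=0 d=-67/240
  seg 1: a=0 b=-643/120 c=-201/80 d=929/240
  seg 2: a=-4 b=59/48 c=91/10 d=-1039/240
  seg 3: a=2 b=773/120 c=-311/80 d=311/720
S(29/4) = 1775/1024

Δ: Δ0=-1/3, Δ1=-4, Δ2=6, Δ3=-4/3
row 1: diag=8, rhs=-22; c'=1/8, d'=-11/4
row 2: denom=4−1·1/8=31/8; d'=(60−1·-11/4)/(31/8)=502/31
row 3: denom=8−1·8/31=240/31; d'=(-44−1·502/31)/(240/31)=-311/40
back: M3=-311/40
back: M2=502/31−8/31·-311/40=91/5
back: M1=-11/4−1/8·91/5=-201/40
M: M0=0, M1=-201/40, M2=91/5, M3=-311/40, M4=0
seg 0: a=1, c=M0/2=0, d=(M1−M0)/(6·3)=-67/240, b=Δ0−h0·(2M0+M1)/6=523/240
seg 1: a=0, c=M1/2=-201/80, d=(M2−M1)/(6·1)=929/240, b=Δ1−h1·(2M1+M2)/6=-643/120
seg 2: a=-4, c=M2/2=91/10, d=(M3−M2)/(6·1)=-1039/240, b=Δ2−h2·(2M2+M3)/6=59/48
seg 3: a=2, c=M3/2=-311/80, d=(M4−M3)/(6·3)=311/720, b=Δ3−h3·(2M3+M4)/6=773/120
t_q=29/4 → seg 3, τ=9/4; S=2+773/120·τ+-311/80·τ²+311/720·τ³=1775/1024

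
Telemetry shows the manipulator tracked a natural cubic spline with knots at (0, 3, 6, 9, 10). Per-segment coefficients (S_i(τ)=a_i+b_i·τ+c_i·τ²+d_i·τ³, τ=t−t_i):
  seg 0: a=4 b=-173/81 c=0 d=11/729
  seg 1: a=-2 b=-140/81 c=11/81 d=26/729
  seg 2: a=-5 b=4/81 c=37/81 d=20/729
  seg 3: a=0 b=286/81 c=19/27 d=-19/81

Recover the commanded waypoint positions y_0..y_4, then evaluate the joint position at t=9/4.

y_0=4 y_1=-2 y_2=-5 y_3=0 y_4=4
S(9/4) = -365/576

y_0 = S_0(0) = a_0 = 4
y_1 = S_1(0) = a_1 = -2
y_2 = S_2(0) = a_2 = -5
y_3 = S_3(0) = a_3 = 0
y_4 = S_3(1) = 4
t_q=9/4 is in segment 0 (τ=9/4); S_0(τ)=-365/576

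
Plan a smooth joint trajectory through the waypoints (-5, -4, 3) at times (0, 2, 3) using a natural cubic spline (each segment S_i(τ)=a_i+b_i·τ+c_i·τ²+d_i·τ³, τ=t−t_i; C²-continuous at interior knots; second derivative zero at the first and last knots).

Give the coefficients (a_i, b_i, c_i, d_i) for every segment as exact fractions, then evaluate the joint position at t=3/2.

  seg 0: a=-5 b=-5/3 c=0 d=13/24
  seg 1: a=-4 b=29/6 c=13/4 d=-13/12
S(3/2) = -363/64

Δ: Δ0=1/2, Δ1=7
row 1: diag=6, rhs=39; c'=1/6, d'=13/2
back: M1=13/2
M: M0=0, M1=13/2, M2=0
seg 0: a=-5, c=M0/2=0, d=(M1−M0)/(6·2)=13/24, b=Δ0−h0·(2M0+M1)/6=-5/3
seg 1: a=-4, c=M1/2=13/4, d=(M2−M1)/(6·1)=-13/12, b=Δ1−h1·(2M1+M2)/6=29/6
t_q=3/2 → seg 0, τ=3/2; S=-5+-5/3·τ+0·τ²+13/24·τ³=-363/64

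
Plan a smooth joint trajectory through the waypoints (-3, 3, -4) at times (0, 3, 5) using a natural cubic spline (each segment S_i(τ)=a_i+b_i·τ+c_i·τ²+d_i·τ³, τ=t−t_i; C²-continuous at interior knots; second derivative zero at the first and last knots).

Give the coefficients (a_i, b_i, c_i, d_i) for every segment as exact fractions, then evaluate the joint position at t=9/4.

  seg 0: a=-3 b=73/20 c=0 d=-11/60
  seg 1: a=3 b=-13/10 c=-33/20 d=11/40
S(9/4) = 3999/1280

Δ: Δ0=2, Δ1=-7/2
row 1: diag=10, rhs=-33; c'=1/5, d'=-33/10
back: M1=-33/10
M: M0=0, M1=-33/10, M2=0
seg 0: a=-3, c=M0/2=0, d=(M1−M0)/(6·3)=-11/60, b=Δ0−h0·(2M0+M1)/6=73/20
seg 1: a=3, c=M1/2=-33/20, d=(M2−M1)/(6·2)=11/40, b=Δ1−h1·(2M1+M2)/6=-13/10
t_q=9/4 → seg 0, τ=9/4; S=-3+73/20·τ+0·τ²+-11/60·τ³=3999/1280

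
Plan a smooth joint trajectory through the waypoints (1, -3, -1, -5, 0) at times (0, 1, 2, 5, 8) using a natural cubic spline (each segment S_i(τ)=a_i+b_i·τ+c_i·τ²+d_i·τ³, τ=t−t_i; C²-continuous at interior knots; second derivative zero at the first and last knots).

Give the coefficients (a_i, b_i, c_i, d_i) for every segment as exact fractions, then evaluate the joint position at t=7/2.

Δ: Δ0=-4, Δ1=2, Δ2=-4/3, Δ3=5/3
row 1: diag=4, rhs=36; c'=1/4, d'=9
row 2: denom=8−1·1/4=31/4; d'=(-20−1·9)/(31/4)=-116/31
row 3: denom=12−3·12/31=336/31; d'=(18−3·-116/31)/(336/31)=151/56
back: M3=151/56
back: M2=-116/31−12/31·151/56=-67/14
back: M1=9−1/4·-67/14=571/56
M: M0=0, M1=571/56, M2=-67/14, M3=151/56, M4=0
seg 0: a=1, c=M0/2=0, d=(M1−M0)/(6·1)=571/336, b=Δ0−h0·(2M0+M1)/6=-1915/336
seg 1: a=-3, c=M1/2=571/112, d=(M2−M1)/(6·1)=-839/336, b=Δ1−h1·(2M1+M2)/6=-101/168
seg 2: a=-1, c=M2/2=-67/28, d=(M3−M2)/(6·3)=419/1008, b=Δ2−h2·(2M2+M3)/6=101/48
seg 3: a=-5, c=M3/2=151/112, d=(M4−M3)/(6·3)=-151/1008, b=Δ3−h3·(2M3+M4)/6=-173/168
t_q=7/2 → seg 2, τ=3/2; S=-1+101/48·τ+-67/28·τ²+419/1008·τ³=-1635/896

  seg 0: a=1 b=-1915/336 c=0 d=571/336
  seg 1: a=-3 b=-101/168 c=571/112 d=-839/336
  seg 2: a=-1 b=101/48 c=-67/28 d=419/1008
  seg 3: a=-5 b=-173/168 c=151/112 d=-151/1008
S(7/2) = -1635/896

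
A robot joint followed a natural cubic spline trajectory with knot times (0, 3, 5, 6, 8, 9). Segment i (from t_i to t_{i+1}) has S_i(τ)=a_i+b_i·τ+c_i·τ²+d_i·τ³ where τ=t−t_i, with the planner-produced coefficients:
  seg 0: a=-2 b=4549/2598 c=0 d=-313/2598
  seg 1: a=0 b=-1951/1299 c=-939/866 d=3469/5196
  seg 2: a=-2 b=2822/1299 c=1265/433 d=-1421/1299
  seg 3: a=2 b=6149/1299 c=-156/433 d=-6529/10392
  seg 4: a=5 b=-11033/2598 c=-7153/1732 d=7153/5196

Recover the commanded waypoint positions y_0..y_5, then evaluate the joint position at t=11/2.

y_0 = S_0(0) = a_0 = -2
y_1 = S_1(0) = a_1 = 0
y_2 = S_2(0) = a_2 = -2
y_3 = S_3(0) = a_3 = 2
y_4 = S_4(0) = a_4 = 5
y_5 = S_4(1) = -2
t_q=11/2 is in segment 2 (τ=1/2); S_2(τ)=-1109/3464

y_0=-2 y_1=0 y_2=-2 y_3=2 y_4=5 y_5=-2
S(11/2) = -1109/3464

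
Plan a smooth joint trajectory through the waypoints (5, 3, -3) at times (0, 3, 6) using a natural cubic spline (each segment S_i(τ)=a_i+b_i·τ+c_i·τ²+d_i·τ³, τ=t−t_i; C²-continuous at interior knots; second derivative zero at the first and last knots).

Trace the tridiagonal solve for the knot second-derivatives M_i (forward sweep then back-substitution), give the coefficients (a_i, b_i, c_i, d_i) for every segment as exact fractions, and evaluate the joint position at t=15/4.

Δ: Δ0=-2/3, Δ1=-2
row 1: diag=12, rhs=-8; c'=1/4, d'=-2/3
back: M1=-2/3
M: M0=0, M1=-2/3, M2=0
seg 0: a=5, c=M0/2=0, d=(M1−M0)/(6·3)=-1/27, b=Δ0−h0·(2M0+M1)/6=-1/3
seg 1: a=3, c=M1/2=-1/3, d=(M2−M1)/(6·3)=1/27, b=Δ1−h1·(2M1+M2)/6=-4/3
t_q=15/4 → seg 1, τ=3/4; S=3+-4/3·τ+-1/3·τ²+1/27·τ³=117/64

  seg 0: a=5 b=-1/3 c=0 d=-1/27
  seg 1: a=3 b=-4/3 c=-1/3 d=1/27
S(15/4) = 117/64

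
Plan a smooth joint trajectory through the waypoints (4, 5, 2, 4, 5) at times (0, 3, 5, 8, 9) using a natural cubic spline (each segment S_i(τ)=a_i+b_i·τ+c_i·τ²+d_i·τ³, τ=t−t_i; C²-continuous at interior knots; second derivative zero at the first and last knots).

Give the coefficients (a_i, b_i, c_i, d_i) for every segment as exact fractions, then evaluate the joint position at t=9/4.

Δ: Δ0=1/3, Δ1=-3/2, Δ2=2/3, Δ3=1
row 1: diag=10, rhs=-11; c'=1/5, d'=-11/10
row 2: denom=10−2·1/5=48/5; d'=(13−2·-11/10)/(48/5)=19/12
row 3: denom=8−3·5/16=113/16; d'=(2−3·19/12)/(113/16)=-44/113
back: M3=-44/113
back: M2=19/12−5/16·-44/113=578/339
back: M1=-11/10−1/5·578/339=-977/678
M: M0=0, M1=-977/678, M2=578/339, M3=-44/113, M4=0
seg 0: a=4, c=M0/2=0, d=(M1−M0)/(6·3)=-977/12204, b=Δ0−h0·(2M0+M1)/6=1429/1356
seg 1: a=5, c=M1/2=-977/1356, d=(M2−M1)/(6·2)=237/904, b=Δ1−h1·(2M1+M2)/6=-751/678
seg 2: a=2, c=M2/2=289/339, d=(M3−M2)/(6·3)=-355/3051, b=Δ2−h2·(2M2+M3)/6=-286/339
seg 3: a=4, c=M3/2=-22/113, d=(M4−M3)/(6·1)=22/339, b=Δ3−h3·(2M3+M4)/6=383/339
t_q=9/4 → seg 0, τ=9/4; S=4+1429/1356·τ+0·τ²+-977/12204·τ³=157925/28928

  seg 0: a=4 b=1429/1356 c=0 d=-977/12204
  seg 1: a=5 b=-751/678 c=-977/1356 d=237/904
  seg 2: a=2 b=-286/339 c=289/339 d=-355/3051
  seg 3: a=4 b=383/339 c=-22/113 d=22/339
S(9/4) = 157925/28928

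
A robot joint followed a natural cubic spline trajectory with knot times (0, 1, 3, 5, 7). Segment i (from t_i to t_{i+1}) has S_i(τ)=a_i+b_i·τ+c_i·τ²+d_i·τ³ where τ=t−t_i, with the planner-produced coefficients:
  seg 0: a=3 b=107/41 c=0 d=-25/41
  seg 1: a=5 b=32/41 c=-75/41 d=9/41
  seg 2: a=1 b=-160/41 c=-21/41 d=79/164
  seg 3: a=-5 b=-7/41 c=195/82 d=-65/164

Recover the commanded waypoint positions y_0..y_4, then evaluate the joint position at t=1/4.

y_0=3 y_1=5 y_2=1 y_3=-5 y_4=1
S(1/4) = 9559/2624

y_0 = S_0(0) = a_0 = 3
y_1 = S_1(0) = a_1 = 5
y_2 = S_2(0) = a_2 = 1
y_3 = S_3(0) = a_3 = -5
y_4 = S_3(2) = 1
t_q=1/4 is in segment 0 (τ=1/4); S_0(τ)=9559/2624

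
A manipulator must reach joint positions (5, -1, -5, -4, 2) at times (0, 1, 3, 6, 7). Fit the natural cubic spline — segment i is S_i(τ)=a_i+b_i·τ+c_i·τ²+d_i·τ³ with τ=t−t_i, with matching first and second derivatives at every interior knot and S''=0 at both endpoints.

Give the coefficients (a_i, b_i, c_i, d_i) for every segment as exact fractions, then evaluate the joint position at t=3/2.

Δ: Δ0=-6, Δ1=-2, Δ2=1/3, Δ3=6
row 1: diag=6, rhs=24; c'=1/3, d'=4
row 2: denom=10−2·1/3=28/3; d'=(14−2·4)/(28/3)=9/14
row 3: denom=8−3·9/28=197/28; d'=(34−3·9/14)/(197/28)=898/197
back: M3=898/197
back: M2=9/14−9/28·898/197=-162/197
back: M1=4−1/3·-162/197=842/197
M: M0=0, M1=842/197, M2=-162/197, M3=898/197, M4=0
seg 0: a=5, c=M0/2=0, d=(M1−M0)/(6·1)=421/591, b=Δ0−h0·(2M0+M1)/6=-3967/591
seg 1: a=-1, c=M1/2=421/197, d=(M2−M1)/(6·2)=-251/591, b=Δ1−h1·(2M1+M2)/6=-2704/591
seg 2: a=-5, c=M2/2=-81/197, d=(M3−M2)/(6·3)=530/1773, b=Δ2−h2·(2M2+M3)/6=-664/591
seg 3: a=-4, c=M3/2=449/197, d=(M4−M3)/(6·1)=-449/591, b=Δ3−h3·(2M3+M4)/6=2648/591
t_q=3/2 → seg 1, τ=1/2; S=-1+-2704/591·τ+421/197·τ²+-251/591·τ³=-4423/1576

  seg 0: a=5 b=-3967/591 c=0 d=421/591
  seg 1: a=-1 b=-2704/591 c=421/197 d=-251/591
  seg 2: a=-5 b=-664/591 c=-81/197 d=530/1773
  seg 3: a=-4 b=2648/591 c=449/197 d=-449/591
S(3/2) = -4423/1576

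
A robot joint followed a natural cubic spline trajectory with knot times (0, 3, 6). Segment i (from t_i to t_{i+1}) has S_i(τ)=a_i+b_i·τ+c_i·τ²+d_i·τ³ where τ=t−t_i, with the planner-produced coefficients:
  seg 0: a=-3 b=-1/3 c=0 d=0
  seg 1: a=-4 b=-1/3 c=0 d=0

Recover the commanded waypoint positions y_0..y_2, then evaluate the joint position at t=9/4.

y_0=-3 y_1=-4 y_2=-5
S(9/4) = -15/4

y_0 = S_0(0) = a_0 = -3
y_1 = S_1(0) = a_1 = -4
y_2 = S_1(3) = -5
t_q=9/4 is in segment 0 (τ=9/4); S_0(τ)=-15/4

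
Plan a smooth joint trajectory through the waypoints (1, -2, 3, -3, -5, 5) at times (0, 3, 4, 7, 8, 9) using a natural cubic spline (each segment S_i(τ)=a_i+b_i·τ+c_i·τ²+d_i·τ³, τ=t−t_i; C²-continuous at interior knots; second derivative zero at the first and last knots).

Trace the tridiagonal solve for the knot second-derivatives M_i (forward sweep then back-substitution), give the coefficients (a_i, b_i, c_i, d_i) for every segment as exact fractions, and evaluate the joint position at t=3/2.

Δ: Δ0=-1, Δ1=5, Δ2=-2, Δ3=-2, Δ4=10
row 1: diag=8, rhs=36; c'=1/8, d'=9/2
row 2: denom=8−1·1/8=63/8; d'=(-42−1·9/2)/(63/8)=-124/21
row 3: denom=8−3·8/21=48/7; d'=(0−3·-124/21)/(48/7)=31/12
row 4: denom=4−1·7/48=185/48; d'=(72−1·31/12)/(185/48)=3332/185
back: M4=3332/185
back: M3=31/12−7/48·3332/185=-8/185
back: M2=-124/21−8/21·-8/185=-3268/555
back: M1=9/2−1/8·-3268/555=2906/555
M: M0=0, M1=2906/555, M2=-3268/555, M3=-8/185, M4=3332/185, M5=0
seg 0: a=1, c=M0/2=0, d=(M1−M0)/(6·3)=1453/4995, b=Δ0−h0·(2M0+M1)/6=-2008/555
seg 1: a=-2, c=M1/2=1453/555, d=(M2−M1)/(6·1)=-343/185, b=Δ1−h1·(2M1+M2)/6=2351/555
seg 2: a=3, c=M2/2=-1634/555, d=(M3−M2)/(6·3)=1622/4995, b=Δ2−h2·(2M2+M3)/6=434/111
seg 3: a=-3, c=M3/2=-4/185, d=(M4−M3)/(6·1)=334/111, b=Δ3−h3·(2M3+M4)/6=-2768/555
seg 4: a=-5, c=M4/2=1666/185, d=(M5−M4)/(6·1)=-1666/555, b=Δ4−h4·(2M4+M5)/6=2218/555
t_q=3/2 → seg 0, τ=3/2; S=1+-2008/555·τ+0·τ²+1453/4995·τ³=-5099/1480

  seg 0: a=1 b=-2008/555 c=0 d=1453/4995
  seg 1: a=-2 b=2351/555 c=1453/555 d=-343/185
  seg 2: a=3 b=434/111 c=-1634/555 d=1622/4995
  seg 3: a=-3 b=-2768/555 c=-4/185 d=334/111
  seg 4: a=-5 b=2218/555 c=1666/185 d=-1666/555
S(3/2) = -5099/1480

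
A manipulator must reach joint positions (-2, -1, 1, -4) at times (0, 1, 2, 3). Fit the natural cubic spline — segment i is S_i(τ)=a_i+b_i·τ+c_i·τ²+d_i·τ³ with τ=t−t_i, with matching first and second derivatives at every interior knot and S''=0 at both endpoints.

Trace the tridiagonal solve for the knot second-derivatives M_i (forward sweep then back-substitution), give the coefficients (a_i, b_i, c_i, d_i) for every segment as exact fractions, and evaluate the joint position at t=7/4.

Δ: Δ0=1, Δ1=2, Δ2=-5
row 1: diag=4, rhs=6; c'=1/4, d'=3/2
row 2: denom=4−1·1/4=15/4; d'=(-42−1·3/2)/(15/4)=-58/5
back: M2=-58/5
back: M1=3/2−1/4·-58/5=22/5
M: M0=0, M1=22/5, M2=-58/5, M3=0
seg 0: a=-2, c=M0/2=0, d=(M1−M0)/(6·1)=11/15, b=Δ0−h0·(2M0+M1)/6=4/15
seg 1: a=-1, c=M1/2=11/5, d=(M2−M1)/(6·1)=-8/3, b=Δ1−h1·(2M1+M2)/6=37/15
seg 2: a=1, c=M2/2=-29/5, d=(M3−M2)/(6·1)=29/15, b=Δ2−h2·(2M2+M3)/6=-17/15
t_q=7/4 → seg 1, τ=3/4; S=-1+37/15·τ+11/5·τ²+-8/3·τ³=77/80

  seg 0: a=-2 b=4/15 c=0 d=11/15
  seg 1: a=-1 b=37/15 c=11/5 d=-8/3
  seg 2: a=1 b=-17/15 c=-29/5 d=29/15
S(7/4) = 77/80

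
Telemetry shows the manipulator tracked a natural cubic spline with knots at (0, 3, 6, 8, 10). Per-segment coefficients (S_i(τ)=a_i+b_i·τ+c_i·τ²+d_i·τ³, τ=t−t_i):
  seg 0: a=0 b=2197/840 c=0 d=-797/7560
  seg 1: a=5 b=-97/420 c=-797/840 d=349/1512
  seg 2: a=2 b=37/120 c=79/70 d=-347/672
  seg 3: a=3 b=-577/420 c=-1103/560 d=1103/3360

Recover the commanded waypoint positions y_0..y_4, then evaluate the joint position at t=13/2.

y_0 = S_0(0) = a_0 = 0
y_1 = S_1(0) = a_1 = 5
y_2 = S_2(0) = a_2 = 2
y_3 = S_3(0) = a_3 = 3
y_4 = S_3(2) = -5
t_q=13/2 is in segment 2 (τ=1/2); S_2(τ)=21251/8960

y_0=0 y_1=5 y_2=2 y_3=3 y_4=-5
S(13/2) = 21251/8960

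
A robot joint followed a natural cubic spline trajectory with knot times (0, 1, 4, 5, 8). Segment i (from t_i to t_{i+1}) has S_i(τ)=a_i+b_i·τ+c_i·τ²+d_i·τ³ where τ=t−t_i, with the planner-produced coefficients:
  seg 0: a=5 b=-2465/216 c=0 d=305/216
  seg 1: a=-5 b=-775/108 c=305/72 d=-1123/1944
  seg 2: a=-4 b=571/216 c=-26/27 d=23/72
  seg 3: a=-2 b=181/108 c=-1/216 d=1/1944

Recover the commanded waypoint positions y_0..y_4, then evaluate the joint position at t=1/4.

y_0 = S_0(0) = a_0 = 5
y_1 = S_1(0) = a_1 = -5
y_2 = S_2(0) = a_2 = -4
y_3 = S_3(0) = a_3 = -2
y_4 = S_3(3) = 3
t_q=1/4 is in segment 0 (τ=1/4); S_0(τ)=9995/4608

y_0=5 y_1=-5 y_2=-4 y_3=-2 y_4=3
S(1/4) = 9995/4608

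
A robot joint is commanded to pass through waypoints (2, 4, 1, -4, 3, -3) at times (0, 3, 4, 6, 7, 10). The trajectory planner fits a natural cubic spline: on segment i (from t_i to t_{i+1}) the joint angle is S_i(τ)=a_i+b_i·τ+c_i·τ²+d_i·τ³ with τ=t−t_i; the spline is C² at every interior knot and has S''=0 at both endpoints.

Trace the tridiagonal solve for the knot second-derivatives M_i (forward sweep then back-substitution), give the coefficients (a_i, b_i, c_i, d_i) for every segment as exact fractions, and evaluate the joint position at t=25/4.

Δ: Δ0=2/3, Δ1=-3, Δ2=-5/2, Δ3=7, Δ4=-2
row 1: diag=8, rhs=-22; c'=1/8, d'=-11/4
row 2: denom=6−1·1/8=47/8; d'=(3−1·-11/4)/(47/8)=46/47
row 3: denom=6−2·16/47=250/47; d'=(57−2·46/47)/(250/47)=2587/250
row 4: denom=8−1·47/250=1953/250; d'=(-54−1·2587/250)/(1953/250)=-16087/1953
back: M4=-16087/1953
back: M3=2587/250−47/250·-16087/1953=23234/1953
back: M2=46/47−16/47·23234/1953=-5998/1953
back: M1=-11/4−1/8·-5998/1953=-4621/1953
M: M0=0, M1=-4621/1953, M2=-5998/1953, M3=23234/1953, M4=-16087/1953, M5=0
seg 0: a=2, c=M0/2=0, d=(M1−M0)/(6·3)=-4621/35154, b=Δ0−h0·(2M0+M1)/6=7225/3906
seg 1: a=4, c=M1/2=-4621/3906, d=(M2−M1)/(6·1)=-51/434, b=Δ1−h1·(2M1+M2)/6=-3319/1953
seg 2: a=1, c=M2/2=-2999/1953, d=(M3−M2)/(6·2)=116/93, b=Δ2−h2·(2M2+M3)/6=-17257/3906
seg 3: a=-4, c=M3/2=11617/1953, d=(M4−M3)/(6·1)=-4369/1302, b=Δ3−h3·(2M3+M4)/6=17215/3906
seg 4: a=3, c=M4/2=-16087/3906, d=(M5−M4)/(6·3)=16087/35154, b=Δ4−h4·(2M4+M5)/6=12181/1953
t_q=25/4 → seg 3, τ=1/4; S=-4+17215/3906·τ+11617/1953·τ²+-4369/1302·τ³=-214889/83328

  seg 0: a=2 b=7225/3906 c=0 d=-4621/35154
  seg 1: a=4 b=-3319/1953 c=-4621/3906 d=-51/434
  seg 2: a=1 b=-17257/3906 c=-2999/1953 d=116/93
  seg 3: a=-4 b=17215/3906 c=11617/1953 d=-4369/1302
  seg 4: a=3 b=12181/1953 c=-16087/3906 d=16087/35154
S(25/4) = -214889/83328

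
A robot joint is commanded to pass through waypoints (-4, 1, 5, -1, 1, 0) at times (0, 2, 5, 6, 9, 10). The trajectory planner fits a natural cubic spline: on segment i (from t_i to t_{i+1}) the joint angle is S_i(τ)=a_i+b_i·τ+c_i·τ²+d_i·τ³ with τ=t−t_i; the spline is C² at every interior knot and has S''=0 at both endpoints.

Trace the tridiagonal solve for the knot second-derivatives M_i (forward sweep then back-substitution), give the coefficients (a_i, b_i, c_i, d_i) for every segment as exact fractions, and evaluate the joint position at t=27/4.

  seg 0: a=-4 b=15601/7650 c=0 d=881/7650
  seg 1: a=1 b=26173/7650 c=881/1275 d=-31831/68850
  seg 2: a=5 b=-1106/225 c=-5309/1530 d=6083/2550
  seg 3: a=-1 b=-35947/7650 c=14101/3825 d=-43559/68850
  seg 4: a=1 b=1294/3825 c=-5119/2550 d=5119/7650
S(27/4) = -147829/54400

Δ: Δ0=5/2, Δ1=4/3, Δ2=-6, Δ3=2/3, Δ4=-1
row 1: diag=10, rhs=-7; c'=3/10, d'=-7/10
row 2: denom=8−3·3/10=71/10; d'=(-44−3·-7/10)/(71/10)=-419/71
row 3: denom=8−1·10/71=558/71; d'=(40−1·-419/71)/(558/71)=3259/558
row 4: denom=8−3·71/186=425/62; d'=(-10−3·3259/558)/(425/62)=-5119/1275
back: M4=-5119/1275
back: M3=3259/558−71/186·-5119/1275=28202/3825
back: M2=-419/71−10/71·28202/3825=-5309/765
back: M1=-7/10−3/10·-5309/765=1762/1275
M: M0=0, M1=1762/1275, M2=-5309/765, M3=28202/3825, M4=-5119/1275, M5=0
seg 0: a=-4, c=M0/2=0, d=(M1−M0)/(6·2)=881/7650, b=Δ0−h0·(2M0+M1)/6=15601/7650
seg 1: a=1, c=M1/2=881/1275, d=(M2−M1)/(6·3)=-31831/68850, b=Δ1−h1·(2M1+M2)/6=26173/7650
seg 2: a=5, c=M2/2=-5309/1530, d=(M3−M2)/(6·1)=6083/2550, b=Δ2−h2·(2M2+M3)/6=-1106/225
seg 3: a=-1, c=M3/2=14101/3825, d=(M4−M3)/(6·3)=-43559/68850, b=Δ3−h3·(2M3+M4)/6=-35947/7650
seg 4: a=1, c=M4/2=-5119/2550, d=(M5−M4)/(6·1)=5119/7650, b=Δ4−h4·(2M4+M5)/6=1294/3825
t_q=27/4 → seg 3, τ=3/4; S=-1+-35947/7650·τ+14101/3825·τ²+-43559/68850·τ³=-147829/54400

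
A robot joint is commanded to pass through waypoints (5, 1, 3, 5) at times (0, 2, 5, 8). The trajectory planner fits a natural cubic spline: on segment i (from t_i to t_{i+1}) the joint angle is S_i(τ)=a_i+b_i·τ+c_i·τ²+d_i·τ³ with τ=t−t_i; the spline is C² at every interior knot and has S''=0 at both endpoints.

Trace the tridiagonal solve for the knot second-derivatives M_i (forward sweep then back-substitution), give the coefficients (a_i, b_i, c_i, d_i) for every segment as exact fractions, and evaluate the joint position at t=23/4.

  seg 0: a=5 b=-286/111 c=0 d=16/111
  seg 1: a=1 b=-94/111 c=32/37 d=-40/333
  seg 2: a=3 b=122/111 c=-8/37 d=8/333
S(23/4) = 1099/296

Δ: Δ0=-2, Δ1=2/3, Δ2=2/3
row 1: diag=10, rhs=16; c'=3/10, d'=8/5
row 2: denom=12−3·3/10=111/10; d'=(0−3·8/5)/(111/10)=-16/37
back: M2=-16/37
back: M1=8/5−3/10·-16/37=64/37
M: M0=0, M1=64/37, M2=-16/37, M3=0
seg 0: a=5, c=M0/2=0, d=(M1−M0)/(6·2)=16/111, b=Δ0−h0·(2M0+M1)/6=-286/111
seg 1: a=1, c=M1/2=32/37, d=(M2−M1)/(6·3)=-40/333, b=Δ1−h1·(2M1+M2)/6=-94/111
seg 2: a=3, c=M2/2=-8/37, d=(M3−M2)/(6·3)=8/333, b=Δ2−h2·(2M2+M3)/6=122/111
t_q=23/4 → seg 2, τ=3/4; S=3+122/111·τ+-8/37·τ²+8/333·τ³=1099/296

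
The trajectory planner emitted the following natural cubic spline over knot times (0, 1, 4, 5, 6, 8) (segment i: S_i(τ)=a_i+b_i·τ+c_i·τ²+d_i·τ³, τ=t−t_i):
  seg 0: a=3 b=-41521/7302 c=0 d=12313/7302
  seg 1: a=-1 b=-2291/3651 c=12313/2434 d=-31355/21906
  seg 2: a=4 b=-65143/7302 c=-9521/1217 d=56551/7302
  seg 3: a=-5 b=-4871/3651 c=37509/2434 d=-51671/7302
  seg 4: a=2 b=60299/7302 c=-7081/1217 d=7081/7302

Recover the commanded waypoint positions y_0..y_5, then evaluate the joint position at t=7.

y_0=3 y_1=-1 y_2=4 y_3=-5 y_4=2 y_5=3
S(7) = 6583/1217

y_0 = S_0(0) = a_0 = 3
y_1 = S_1(0) = a_1 = -1
y_2 = S_2(0) = a_2 = 4
y_3 = S_3(0) = a_3 = -5
y_4 = S_4(0) = a_4 = 2
y_5 = S_4(2) = 3
t_q=7 is in segment 4 (τ=1); S_4(τ)=6583/1217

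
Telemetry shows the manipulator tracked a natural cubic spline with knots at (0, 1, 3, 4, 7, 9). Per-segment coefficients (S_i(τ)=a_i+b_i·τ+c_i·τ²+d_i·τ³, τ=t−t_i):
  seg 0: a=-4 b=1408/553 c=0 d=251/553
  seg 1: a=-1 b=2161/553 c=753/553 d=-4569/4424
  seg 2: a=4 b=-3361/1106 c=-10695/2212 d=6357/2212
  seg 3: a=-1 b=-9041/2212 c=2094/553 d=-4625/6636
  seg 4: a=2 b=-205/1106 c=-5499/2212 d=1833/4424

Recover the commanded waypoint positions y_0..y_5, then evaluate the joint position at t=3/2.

y_0=-4 y_1=-1 y_2=4 y_3=-1 y_4=2 y_5=-5
S(3/2) = 41239/35392

y_0 = S_0(0) = a_0 = -4
y_1 = S_1(0) = a_1 = -1
y_2 = S_2(0) = a_2 = 4
y_3 = S_3(0) = a_3 = -1
y_4 = S_4(0) = a_4 = 2
y_5 = S_4(2) = -5
t_q=3/2 is in segment 1 (τ=1/2); S_1(τ)=41239/35392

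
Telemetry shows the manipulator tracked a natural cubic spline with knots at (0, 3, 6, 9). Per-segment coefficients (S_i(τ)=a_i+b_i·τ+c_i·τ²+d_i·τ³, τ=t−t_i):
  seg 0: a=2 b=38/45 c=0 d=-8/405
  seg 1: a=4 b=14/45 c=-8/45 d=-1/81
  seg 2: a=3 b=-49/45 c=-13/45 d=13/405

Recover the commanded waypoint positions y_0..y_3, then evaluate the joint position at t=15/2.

y_0=2 y_1=4 y_2=3 y_3=-2
S(15/2) = 33/40

y_0 = S_0(0) = a_0 = 2
y_1 = S_1(0) = a_1 = 4
y_2 = S_2(0) = a_2 = 3
y_3 = S_2(3) = -2
t_q=15/2 is in segment 2 (τ=3/2); S_2(τ)=33/40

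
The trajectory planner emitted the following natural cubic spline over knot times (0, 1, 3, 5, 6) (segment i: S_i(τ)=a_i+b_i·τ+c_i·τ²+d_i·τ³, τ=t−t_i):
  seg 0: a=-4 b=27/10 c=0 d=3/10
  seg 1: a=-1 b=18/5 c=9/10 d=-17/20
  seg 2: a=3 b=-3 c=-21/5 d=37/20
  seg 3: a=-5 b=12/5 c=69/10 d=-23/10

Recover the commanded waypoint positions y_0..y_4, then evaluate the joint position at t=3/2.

y_0 = S_0(0) = a_0 = -4
y_1 = S_1(0) = a_1 = -1
y_2 = S_2(0) = a_2 = 3
y_3 = S_3(0) = a_3 = -5
y_4 = S_3(1) = 2
t_q=3/2 is in segment 1 (τ=1/2); S_1(τ)=147/160

y_0=-4 y_1=-1 y_2=3 y_3=-5 y_4=2
S(3/2) = 147/160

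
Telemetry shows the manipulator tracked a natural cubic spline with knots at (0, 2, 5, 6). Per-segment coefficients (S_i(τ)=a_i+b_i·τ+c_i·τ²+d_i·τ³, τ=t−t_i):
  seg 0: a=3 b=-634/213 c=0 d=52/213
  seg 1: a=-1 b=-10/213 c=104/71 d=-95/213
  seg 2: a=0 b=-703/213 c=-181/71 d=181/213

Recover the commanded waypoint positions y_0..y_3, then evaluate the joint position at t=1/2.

y_0=3 y_1=-1 y_2=0 y_3=-5
S(1/2) = 219/142

y_0 = S_0(0) = a_0 = 3
y_1 = S_1(0) = a_1 = -1
y_2 = S_2(0) = a_2 = 0
y_3 = S_2(1) = -5
t_q=1/2 is in segment 0 (τ=1/2); S_0(τ)=219/142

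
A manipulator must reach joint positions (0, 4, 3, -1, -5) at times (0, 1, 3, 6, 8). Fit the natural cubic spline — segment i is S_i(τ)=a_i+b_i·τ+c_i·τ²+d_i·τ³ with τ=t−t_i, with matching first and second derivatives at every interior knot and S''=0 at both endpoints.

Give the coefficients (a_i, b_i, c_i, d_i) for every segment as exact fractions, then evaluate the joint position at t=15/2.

Δ: Δ0=4, Δ1=-1/2, Δ2=-4/3, Δ3=-2
row 1: diag=6, rhs=-27; c'=1/3, d'=-9/2
row 2: denom=10−2·1/3=28/3; d'=(-5−2·-9/2)/(28/3)=3/7
row 3: denom=10−3·9/28=253/28; d'=(-4−3·3/7)/(253/28)=-148/253
back: M3=-148/253
back: M2=3/7−9/28·-148/253=156/253
back: M1=-9/2−1/3·156/253=-2381/506
M: M0=0, M1=-2381/506, M2=156/253, M3=-148/253, M4=0
seg 0: a=0, c=M0/2=0, d=(M1−M0)/(6·1)=-2381/3036, b=Δ0−h0·(2M0+M1)/6=14525/3036
seg 1: a=4, c=M1/2=-2381/1012, d=(M2−M1)/(6·2)=2693/6072, b=Δ1−h1·(2M1+M2)/6=3691/1518
seg 2: a=3, c=M2/2=78/253, d=(M3−M2)/(6·3)=-152/2277, b=Δ2−h2·(2M2+M3)/6=-1258/759
seg 3: a=-1, c=M3/2=-74/253, d=(M4−M3)/(6·2)=37/759, b=Δ3−h3·(2M3+M4)/6=-1222/759
t_q=15/2 → seg 3, τ=3/2; S=-1+-1222/759·τ+-74/253·τ²+37/759·τ³=-7911/2024

  seg 0: a=0 b=14525/3036 c=0 d=-2381/3036
  seg 1: a=4 b=3691/1518 c=-2381/1012 d=2693/6072
  seg 2: a=3 b=-1258/759 c=78/253 d=-152/2277
  seg 3: a=-1 b=-1222/759 c=-74/253 d=37/759
S(15/2) = -7911/2024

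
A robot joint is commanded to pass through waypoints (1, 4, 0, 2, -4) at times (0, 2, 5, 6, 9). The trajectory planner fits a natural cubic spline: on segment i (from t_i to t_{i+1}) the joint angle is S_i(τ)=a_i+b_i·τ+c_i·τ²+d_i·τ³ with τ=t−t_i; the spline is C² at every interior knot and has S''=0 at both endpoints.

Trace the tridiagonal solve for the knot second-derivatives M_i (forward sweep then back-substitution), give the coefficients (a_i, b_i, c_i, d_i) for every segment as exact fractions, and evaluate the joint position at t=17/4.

Δ: Δ0=3/2, Δ1=-4/3, Δ2=2, Δ3=-2
row 1: diag=10, rhs=-17; c'=3/10, d'=-17/10
row 2: denom=8−3·3/10=71/10; d'=(20−3·-17/10)/(71/10)=251/71
row 3: denom=8−1·10/71=558/71; d'=(-24−1·251/71)/(558/71)=-1955/558
back: M3=-1955/558
back: M2=251/71−10/71·-1955/558=1124/279
back: M1=-17/10−3/10·1124/279=-541/186
M: M0=0, M1=-541/186, M2=1124/279, M3=-1955/558, M4=0
seg 0: a=1, c=M0/2=0, d=(M1−M0)/(6·2)=-541/2232, b=Δ0−h0·(2M0+M1)/6=689/279
seg 1: a=4, c=M1/2=-541/372, d=(M2−M1)/(6·3)=3871/10044, b=Δ1−h1·(2M1+M2)/6=-245/558
seg 2: a=0, c=M2/2=562/279, d=(M3−M2)/(6·1)=-467/372, b=Δ2−h2·(2M2+M3)/6=1385/1116
seg 3: a=2, c=M3/2=-1955/1116, d=(M4−M3)/(6·3)=1955/10044, b=Δ3−h3·(2M3+M4)/6=839/558
t_q=17/4 → seg 1, τ=9/4; S=4+-245/558·τ+-541/372·τ²+3871/10044·τ³=315/7936

  seg 0: a=1 b=689/279 c=0 d=-541/2232
  seg 1: a=4 b=-245/558 c=-541/372 d=3871/10044
  seg 2: a=0 b=1385/1116 c=562/279 d=-467/372
  seg 3: a=2 b=839/558 c=-1955/1116 d=1955/10044
S(17/4) = 315/7936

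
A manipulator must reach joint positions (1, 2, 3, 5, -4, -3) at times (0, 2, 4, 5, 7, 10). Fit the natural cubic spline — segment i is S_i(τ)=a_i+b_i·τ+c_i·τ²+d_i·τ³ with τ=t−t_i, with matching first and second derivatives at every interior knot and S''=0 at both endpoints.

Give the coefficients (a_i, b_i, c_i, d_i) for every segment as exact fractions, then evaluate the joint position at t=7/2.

Δ: Δ0=1/2, Δ1=1/2, Δ2=2, Δ3=-9/2, Δ4=1/3
row 1: diag=8, rhs=0; c'=1/4, d'=0
row 2: denom=6−2·1/4=11/2; d'=(9−2·0)/(11/2)=18/11
row 3: denom=6−1·2/11=64/11; d'=(-39−1·18/11)/(64/11)=-447/64
row 4: denom=10−2·11/32=149/16; d'=(29−2·-447/64)/(149/16)=1375/298
back: M4=1375/298
back: M3=-447/64−11/32·1375/298=-1277/149
back: M2=18/11−2/11·-1277/149=476/149
back: M1=0−1/4·476/149=-119/149
M: M0=0, M1=-119/149, M2=476/149, M3=-1277/149, M4=1375/298, M5=0
seg 0: a=1, c=M0/2=0, d=(M1−M0)/(6·2)=-119/1788, b=Δ0−h0·(2M0+M1)/6=685/894
seg 1: a=2, c=M1/2=-119/298, d=(M2−M1)/(6·2)=595/1788, b=Δ1−h1·(2M1+M2)/6=-29/894
seg 2: a=3, c=M2/2=238/149, d=(M3−M2)/(6·1)=-1753/894, b=Δ2−h2·(2M2+M3)/6=2113/894
seg 3: a=5, c=M3/2=-1277/298, d=(M4−M3)/(6·2)=3929/3576, b=Δ3−h3·(2M3+M4)/6=-145/447
seg 4: a=-4, c=M4/2=1375/596, d=(M5−M4)/(6·3)=-1375/5364, b=Δ4−h4·(2M4+M5)/6=-3827/894
t_q=7/2 → seg 1, τ=3/2; S=2+-29/894·τ+-119/298·τ²+595/1788·τ³=10375/4768

  seg 0: a=1 b=685/894 c=0 d=-119/1788
  seg 1: a=2 b=-29/894 c=-119/298 d=595/1788
  seg 2: a=3 b=2113/894 c=238/149 d=-1753/894
  seg 3: a=5 b=-145/447 c=-1277/298 d=3929/3576
  seg 4: a=-4 b=-3827/894 c=1375/596 d=-1375/5364
S(7/2) = 10375/4768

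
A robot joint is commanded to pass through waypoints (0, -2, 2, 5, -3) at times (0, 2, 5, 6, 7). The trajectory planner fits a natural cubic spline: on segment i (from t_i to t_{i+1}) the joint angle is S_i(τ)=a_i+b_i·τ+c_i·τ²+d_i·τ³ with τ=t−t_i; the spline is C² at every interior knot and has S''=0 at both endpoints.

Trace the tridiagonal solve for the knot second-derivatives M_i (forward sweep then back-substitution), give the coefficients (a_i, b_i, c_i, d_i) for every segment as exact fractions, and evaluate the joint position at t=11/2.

Δ: Δ0=-1, Δ1=4/3, Δ2=3, Δ3=-8
row 1: diag=10, rhs=14; c'=3/10, d'=7/5
row 2: denom=8−3·3/10=71/10; d'=(10−3·7/5)/(71/10)=58/71
row 3: denom=4−1·10/71=274/71; d'=(-66−1·58/71)/(274/71)=-2372/137
back: M3=-2372/137
back: M2=58/71−10/71·-2372/137=446/137
back: M1=7/5−3/10·446/137=58/137
M: M0=0, M1=58/137, M2=446/137, M3=-2372/137, M4=0
seg 0: a=0, c=M0/2=0, d=(M1−M0)/(6·2)=29/822, b=Δ0−h0·(2M0+M1)/6=-469/411
seg 1: a=-2, c=M1/2=29/137, d=(M2−M1)/(6·3)=194/1233, b=Δ1−h1·(2M1+M2)/6=-295/411
seg 2: a=2, c=M2/2=223/137, d=(M3−M2)/(6·1)=-1409/411, b=Δ2−h2·(2M2+M3)/6=1973/411
seg 3: a=5, c=M3/2=-1186/137, d=(M4−M3)/(6·1)=1186/411, b=Δ3−h3·(2M3+M4)/6=-916/411
t_q=11/2 → seg 2, τ=1/2; S=2+1973/411·τ+223/137·τ²+-1409/411·τ³=4799/1096

  seg 0: a=0 b=-469/411 c=0 d=29/822
  seg 1: a=-2 b=-295/411 c=29/137 d=194/1233
  seg 2: a=2 b=1973/411 c=223/137 d=-1409/411
  seg 3: a=5 b=-916/411 c=-1186/137 d=1186/411
S(11/2) = 4799/1096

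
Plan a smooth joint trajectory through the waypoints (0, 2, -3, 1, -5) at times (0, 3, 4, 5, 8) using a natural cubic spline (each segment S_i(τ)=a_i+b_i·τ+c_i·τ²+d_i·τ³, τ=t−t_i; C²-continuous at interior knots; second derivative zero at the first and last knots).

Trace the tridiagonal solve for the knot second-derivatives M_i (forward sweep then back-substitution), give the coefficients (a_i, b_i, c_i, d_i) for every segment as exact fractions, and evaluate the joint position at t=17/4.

  seg 0: a=0 b=307/80 c=0 d=-761/2160
  seg 1: a=2 b=-227/40 c=-761/240 d=923/240
  seg 2: a=-3 b=-23/48 c=251/30 d=-311/80
  seg 3: a=1 b=551/120 c=-791/240 d=791/2160
S(17/4) = -13607/5120

Δ: Δ0=2/3, Δ1=-5, Δ2=4, Δ3=-2
row 1: diag=8, rhs=-34; c'=1/8, d'=-17/4
row 2: denom=4−1·1/8=31/8; d'=(54−1·-17/4)/(31/8)=466/31
row 3: denom=8−1·8/31=240/31; d'=(-36−1·466/31)/(240/31)=-791/120
back: M3=-791/120
back: M2=466/31−8/31·-791/120=251/15
back: M1=-17/4−1/8·251/15=-761/120
M: M0=0, M1=-761/120, M2=251/15, M3=-791/120, M4=0
seg 0: a=0, c=M0/2=0, d=(M1−M0)/(6·3)=-761/2160, b=Δ0−h0·(2M0+M1)/6=307/80
seg 1: a=2, c=M1/2=-761/240, d=(M2−M1)/(6·1)=923/240, b=Δ1−h1·(2M1+M2)/6=-227/40
seg 2: a=-3, c=M2/2=251/30, d=(M3−M2)/(6·1)=-311/80, b=Δ2−h2·(2M2+M3)/6=-23/48
seg 3: a=1, c=M3/2=-791/240, d=(M4−M3)/(6·3)=791/2160, b=Δ3−h3·(2M3+M4)/6=551/120
t_q=17/4 → seg 2, τ=1/4; S=-3+-23/48·τ+251/30·τ²+-311/80·τ³=-13607/5120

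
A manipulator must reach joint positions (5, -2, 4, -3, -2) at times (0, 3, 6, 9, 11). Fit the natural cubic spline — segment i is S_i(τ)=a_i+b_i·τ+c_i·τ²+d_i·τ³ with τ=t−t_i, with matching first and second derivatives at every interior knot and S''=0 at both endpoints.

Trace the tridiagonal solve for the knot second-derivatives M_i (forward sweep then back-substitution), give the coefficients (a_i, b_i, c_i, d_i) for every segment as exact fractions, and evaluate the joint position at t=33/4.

Δ: Δ0=-7/3, Δ1=2, Δ2=-7/3, Δ3=1/2
row 1: diag=12, rhs=26; c'=1/4, d'=13/6
row 2: denom=12−3·1/4=45/4; d'=(-26−3·13/6)/(45/4)=-26/9
row 3: denom=10−3·4/15=46/5; d'=(17−3·-26/9)/(46/5)=385/138
back: M3=385/138
back: M2=-26/9−4/15·385/138=-752/207
back: M1=13/6−1/4·-752/207=1273/414
M: M0=0, M1=1273/414, M2=-752/207, M3=385/138, M4=0
seg 0: a=5, c=M0/2=0, d=(M1−M0)/(6·3)=1273/7452, b=Δ0−h0·(2M0+M1)/6=-3205/828
seg 1: a=-2, c=M1/2=1273/828, d=(M2−M1)/(6·3)=-2777/7452, b=Δ1−h1·(2M1+M2)/6=307/414
seg 2: a=4, c=M2/2=-376/207, d=(M3−M2)/(6·3)=2659/7452, b=Δ2−h2·(2M2+M3)/6=-79/828
seg 3: a=-3, c=M3/2=385/276, d=(M4−M3)/(6·2)=-385/1656, b=Δ3−h3·(2M3+M4)/6=-563/414
t_q=33/4 → seg 2, τ=9/4; S=4+-79/828·τ+-376/207·τ²+2659/7452·τ³=-7925/5888

  seg 0: a=5 b=-3205/828 c=0 d=1273/7452
  seg 1: a=-2 b=307/414 c=1273/828 d=-2777/7452
  seg 2: a=4 b=-79/828 c=-376/207 d=2659/7452
  seg 3: a=-3 b=-563/414 c=385/276 d=-385/1656
S(33/4) = -7925/5888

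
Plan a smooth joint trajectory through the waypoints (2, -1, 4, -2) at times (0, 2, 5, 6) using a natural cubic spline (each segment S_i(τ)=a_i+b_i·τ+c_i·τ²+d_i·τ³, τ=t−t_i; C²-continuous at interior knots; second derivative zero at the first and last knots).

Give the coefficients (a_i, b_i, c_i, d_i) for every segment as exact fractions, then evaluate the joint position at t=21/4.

Δ: Δ0=-3/2, Δ1=5/3, Δ2=-6
row 1: diag=10, rhs=19; c'=3/10, d'=19/10
row 2: denom=8−3·3/10=71/10; d'=(-46−3·19/10)/(71/10)=-517/71
back: M2=-517/71
back: M1=19/10−3/10·-517/71=290/71
M: M0=0, M1=290/71, M2=-517/71, M3=0
seg 0: a=2, c=M0/2=0, d=(M1−M0)/(6·2)=145/426, b=Δ0−h0·(2M0+M1)/6=-1219/426
seg 1: a=-1, c=M1/2=145/71, d=(M2−M1)/(6·3)=-269/426, b=Δ1−h1·(2M1+M2)/6=521/426
seg 2: a=4, c=M2/2=-517/142, d=(M3−M2)/(6·1)=517/426, b=Δ2−h2·(2M2+M3)/6=-761/213
t_q=21/4 → seg 2, τ=1/4; S=4+-761/213·τ+-517/142·τ²+517/426·τ³=26339/9088

  seg 0: a=2 b=-1219/426 c=0 d=145/426
  seg 1: a=-1 b=521/426 c=145/71 d=-269/426
  seg 2: a=4 b=-761/213 c=-517/142 d=517/426
S(21/4) = 26339/9088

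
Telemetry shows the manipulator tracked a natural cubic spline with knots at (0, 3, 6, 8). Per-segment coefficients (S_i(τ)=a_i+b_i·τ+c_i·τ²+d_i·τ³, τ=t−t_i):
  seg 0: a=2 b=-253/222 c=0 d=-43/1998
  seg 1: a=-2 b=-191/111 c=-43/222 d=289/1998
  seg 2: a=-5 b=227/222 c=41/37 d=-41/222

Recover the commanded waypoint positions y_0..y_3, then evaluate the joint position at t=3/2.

y_0=2 y_1=-2 y_2=-5 y_3=0
S(3/2) = 129/592

y_0 = S_0(0) = a_0 = 2
y_1 = S_1(0) = a_1 = -2
y_2 = S_2(0) = a_2 = -5
y_3 = S_2(2) = 0
t_q=3/2 is in segment 0 (τ=3/2); S_0(τ)=129/592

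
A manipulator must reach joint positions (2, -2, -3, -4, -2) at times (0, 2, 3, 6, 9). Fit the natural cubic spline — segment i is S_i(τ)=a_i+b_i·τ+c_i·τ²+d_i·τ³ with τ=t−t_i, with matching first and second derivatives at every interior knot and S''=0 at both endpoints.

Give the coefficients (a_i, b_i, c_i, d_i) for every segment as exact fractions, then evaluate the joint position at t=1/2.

Δ: Δ0=-2, Δ1=-1, Δ2=-1/3, Δ3=2/3
row 1: diag=6, rhs=6; c'=1/6, d'=1
row 2: denom=8−1·1/6=47/6; d'=(4−1·1)/(47/6)=18/47
row 3: denom=12−3·18/47=510/47; d'=(6−3·18/47)/(510/47)=38/85
back: M3=38/85
back: M2=18/47−18/47·38/85=18/85
back: M1=1−1/6·18/85=82/85
M: M0=0, M1=82/85, M2=18/85, M3=38/85, M4=0
seg 0: a=2, c=M0/2=0, d=(M1−M0)/(6·2)=41/510, b=Δ0−h0·(2M0+M1)/6=-592/255
seg 1: a=-2, c=M1/2=41/85, d=(M2−M1)/(6·1)=-32/255, b=Δ1−h1·(2M1+M2)/6=-346/255
seg 2: a=-3, c=M2/2=9/85, d=(M3−M2)/(6·3)=2/153, b=Δ2−h2·(2M2+M3)/6=-196/255
seg 3: a=-4, c=M3/2=19/85, d=(M4−M3)/(6·3)=-19/765, b=Δ3−h3·(2M3+M4)/6=56/255
t_q=1/2 → seg 0, τ=1/2; S=2+-592/255·τ+0·τ²+41/510·τ³=231/272

  seg 0: a=2 b=-592/255 c=0 d=41/510
  seg 1: a=-2 b=-346/255 c=41/85 d=-32/255
  seg 2: a=-3 b=-196/255 c=9/85 d=2/153
  seg 3: a=-4 b=56/255 c=19/85 d=-19/765
S(1/2) = 231/272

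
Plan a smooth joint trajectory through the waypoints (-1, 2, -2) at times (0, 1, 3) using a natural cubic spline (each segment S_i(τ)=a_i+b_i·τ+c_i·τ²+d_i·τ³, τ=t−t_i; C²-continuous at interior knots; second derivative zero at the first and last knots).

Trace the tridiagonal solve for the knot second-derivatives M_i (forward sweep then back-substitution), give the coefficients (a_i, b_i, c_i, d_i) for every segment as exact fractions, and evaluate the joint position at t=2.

  seg 0: a=-1 b=23/6 c=0 d=-5/6
  seg 1: a=2 b=4/3 c=-5/2 d=5/12
S(2) = 5/4

Δ: Δ0=3, Δ1=-2
row 1: diag=6, rhs=-30; c'=1/3, d'=-5
back: M1=-5
M: M0=0, M1=-5, M2=0
seg 0: a=-1, c=M0/2=0, d=(M1−M0)/(6·1)=-5/6, b=Δ0−h0·(2M0+M1)/6=23/6
seg 1: a=2, c=M1/2=-5/2, d=(M2−M1)/(6·2)=5/12, b=Δ1−h1·(2M1+M2)/6=4/3
t_q=2 → seg 1, τ=1; S=2+4/3·τ+-5/2·τ²+5/12·τ³=5/4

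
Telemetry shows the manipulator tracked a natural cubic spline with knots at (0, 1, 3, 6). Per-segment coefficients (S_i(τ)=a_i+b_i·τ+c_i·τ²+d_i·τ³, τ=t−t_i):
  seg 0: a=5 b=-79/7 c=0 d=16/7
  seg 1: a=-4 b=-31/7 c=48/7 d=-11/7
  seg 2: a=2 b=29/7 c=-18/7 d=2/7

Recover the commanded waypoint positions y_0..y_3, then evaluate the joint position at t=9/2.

y_0 = S_0(0) = a_0 = 5
y_1 = S_1(0) = a_1 = -4
y_2 = S_2(0) = a_2 = 2
y_3 = S_2(3) = -1
t_q=9/2 is in segment 2 (τ=3/2); S_2(τ)=95/28

y_0=5 y_1=-4 y_2=2 y_3=-1
S(9/2) = 95/28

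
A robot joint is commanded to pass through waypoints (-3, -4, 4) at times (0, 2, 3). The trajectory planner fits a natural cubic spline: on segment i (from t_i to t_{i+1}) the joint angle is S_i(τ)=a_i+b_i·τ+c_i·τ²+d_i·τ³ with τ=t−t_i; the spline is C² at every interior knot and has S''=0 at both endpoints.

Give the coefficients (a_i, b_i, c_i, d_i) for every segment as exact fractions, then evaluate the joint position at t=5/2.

  seg 0: a=-3 b=-10/3 c=0 d=17/24
  seg 1: a=-4 b=31/6 c=17/4 d=-17/12
S(5/2) = -17/32

Δ: Δ0=-1/2, Δ1=8
row 1: diag=6, rhs=51; c'=1/6, d'=17/2
back: M1=17/2
M: M0=0, M1=17/2, M2=0
seg 0: a=-3, c=M0/2=0, d=(M1−M0)/(6·2)=17/24, b=Δ0−h0·(2M0+M1)/6=-10/3
seg 1: a=-4, c=M1/2=17/4, d=(M2−M1)/(6·1)=-17/12, b=Δ1−h1·(2M1+M2)/6=31/6
t_q=5/2 → seg 1, τ=1/2; S=-4+31/6·τ+17/4·τ²+-17/12·τ³=-17/32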